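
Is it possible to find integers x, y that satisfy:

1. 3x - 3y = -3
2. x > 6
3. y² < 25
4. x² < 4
No

A contradictory subset is {x > 6, x² < 4}. No integer assignment can satisfy these jointly:

  - x > 6: bounds one variable relative to a constant
  - x² < 4: restricts x to |x| ≤ 1

Direct contradiction: the bounds on x require x ≥ 7 and x ≤ 1 simultaneously, which is empty.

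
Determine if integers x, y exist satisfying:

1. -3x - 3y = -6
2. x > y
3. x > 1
Yes

Take x = 2, y = 0. Substituting into each constraint:
  (1) -3(2) - 3(0) = -6 ✓
  (2) 2 > 0 ✓
  (3) 2 > 1 ✓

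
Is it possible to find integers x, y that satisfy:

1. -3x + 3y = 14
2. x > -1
No

Even the single constraint (-3x + 3y = 14) is infeasible over the integers.

  - -3x + 3y = 14: every term on the left is divisible by 3, so the LHS ≡ 0 (mod 3), but the RHS 14 is not — no integer solution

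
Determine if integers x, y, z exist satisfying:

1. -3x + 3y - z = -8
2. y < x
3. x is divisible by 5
Yes

Take x = 0, y = -1, z = 5. Substituting into each constraint:
  (1) -3(0) + 3(-1) + (-5) = -8 ✓
  (2) -1 < 0 ✓
  (3) 0 = 5 × 0, remainder 0 ✓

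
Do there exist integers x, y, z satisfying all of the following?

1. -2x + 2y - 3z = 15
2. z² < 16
Yes

Take x = -9, y = 0, z = 1. Substituting into each constraint:
  (1) -2(-9) + 2(0) - 3(1) = 15 ✓
  (2) z² = (1)² = 1, and 1 < 16 ✓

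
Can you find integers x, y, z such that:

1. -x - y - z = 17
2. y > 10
Yes

Take x = -28, y = 11, z = 0. Substituting into each constraint:
  (1) 28 + (-11) + 0 = 17 ✓
  (2) 11 > 10 ✓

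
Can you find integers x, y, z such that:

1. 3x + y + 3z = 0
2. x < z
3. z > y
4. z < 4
Yes

Take x = -1, y = 0, z = 1. Substituting into each constraint:
  (1) 3(-1) + 0 + 3(1) = 0 ✓
  (2) -1 < 1 ✓
  (3) 1 > 0 ✓
  (4) 1 < 4 ✓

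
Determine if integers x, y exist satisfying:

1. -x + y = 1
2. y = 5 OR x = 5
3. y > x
Yes

Take x = 4, y = 5. Substituting into each constraint:
  (1) (-4) + 5 = 1 ✓
  (2) y = 5, target 5 ✓ (first branch holds)
  (3) 5 > 4 ✓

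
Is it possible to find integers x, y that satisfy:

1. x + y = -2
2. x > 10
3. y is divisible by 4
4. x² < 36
No

A contradictory subset is {x > 10, x² < 36}. No integer assignment can satisfy these jointly:

  - x > 10: bounds one variable relative to a constant
  - x² < 36: restricts x to |x| ≤ 5

Direct contradiction: the bounds on x require x ≥ 11 and x ≤ 5 simultaneously, which is empty.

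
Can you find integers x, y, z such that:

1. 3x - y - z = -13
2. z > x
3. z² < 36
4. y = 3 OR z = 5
Yes

Take x = 4, y = 20, z = 5. Substituting into each constraint:
  (1) 3(4) + (-20) + (-5) = -13 ✓
  (2) 5 > 4 ✓
  (3) z² = (5)² = 25, and 25 < 36 ✓
  (4) z = 5, target 5 ✓ (second branch holds)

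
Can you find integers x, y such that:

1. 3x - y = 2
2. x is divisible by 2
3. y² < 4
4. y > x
No

A contradictory subset is {3x - y = 2, y² < 4, y > x}. No integer assignment can satisfy these jointly:

  - 3x - y = 2: is a linear equation tying the variables together
  - y² < 4: restricts y to |y| ≤ 1
  - y > x: bounds one variable relative to another variable

Propagating the comparison: x < y and y ≤ 1 give x ≤ 0. Range argument: with x ∈ [−∞, 0], y ∈ [-1, 1], the left side of the equation is at most 1, but the right side is 2 > 1. No integer solution exists.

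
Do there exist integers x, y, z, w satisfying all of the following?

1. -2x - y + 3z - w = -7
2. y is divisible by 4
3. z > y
Yes

Take x = 5, y = 0, z = 1, w = 0. Substituting into each constraint:
  (1) -2(5) + 0 + 3(1) + 0 = -7 ✓
  (2) 0 = 4 × 0, remainder 0 ✓
  (3) 1 > 0 ✓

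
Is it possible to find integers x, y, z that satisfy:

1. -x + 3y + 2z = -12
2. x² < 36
Yes

Take x = 0, y = -4, z = 0. Substituting into each constraint:
  (1) 0 + 3(-4) + 2(0) = -12 ✓
  (2) x² = (0)² = 0, and 0 < 36 ✓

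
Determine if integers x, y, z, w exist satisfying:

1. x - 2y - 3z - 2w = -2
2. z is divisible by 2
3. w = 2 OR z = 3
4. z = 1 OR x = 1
No

A contradictory subset is {x - 2y - 3z - 2w = -2, z is divisible by 2, z = 1 OR x = 1}. No integer assignment can satisfy these jointly:

  - x - 2y - 3z - 2w = -2: is a linear equation tying the variables together
  - z is divisible by 2: restricts z to multiples of 2
  - z = 1 OR x = 1: forces a choice: either z = 1 or x = 1

Split on the disjunction (z = 1 OR x = 1):
  • If z = 1: this contradicts the divisibility constraint — 1 is not a multiple of 2.
  • If x = 1: with x = 1, writing z = 2z', every remaining term of the linear equation is divisible by 2, so the left side is ≡ 0 (mod 2); but the right side -3 ≡ 1 (mod 2). No integers can satisfy it.
Both branches are infeasible, so the system has no integer solution.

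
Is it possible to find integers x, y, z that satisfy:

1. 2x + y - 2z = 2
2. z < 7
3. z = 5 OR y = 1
Yes

Take x = 6, y = 0, z = 5. Substituting into each constraint:
  (1) 2(6) + 0 - 2(5) = 2 ✓
  (2) 5 < 7 ✓
  (3) z = 5, target 5 ✓ (first branch holds)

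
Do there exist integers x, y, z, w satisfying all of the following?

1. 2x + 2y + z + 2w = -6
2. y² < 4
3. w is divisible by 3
Yes

Take x = 0, y = 0, z = -6, w = 0. Substituting into each constraint:
  (1) 2(0) + 2(0) + (-6) + 2(0) = -6 ✓
  (2) y² = (0)² = 0, and 0 < 4 ✓
  (3) 0 = 3 × 0, remainder 0 ✓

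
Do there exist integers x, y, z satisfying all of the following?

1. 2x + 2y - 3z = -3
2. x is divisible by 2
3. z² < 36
Yes

Take x = 0, y = 0, z = 1. Substituting into each constraint:
  (1) 2(0) + 2(0) - 3(1) = -3 ✓
  (2) 0 = 2 × 0, remainder 0 ✓
  (3) z² = (1)² = 1, and 1 < 36 ✓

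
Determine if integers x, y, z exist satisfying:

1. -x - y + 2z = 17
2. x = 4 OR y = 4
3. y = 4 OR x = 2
Yes

Take x = -1, y = 4, z = 10. Substituting into each constraint:
  (1) 1 + (-4) + 2(10) = 17 ✓
  (2) y = 4, target 4 ✓ (second branch holds)
  (3) y = 4, target 4 ✓ (first branch holds)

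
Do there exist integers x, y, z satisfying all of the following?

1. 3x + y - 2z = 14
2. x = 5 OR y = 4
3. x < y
Yes

Take x = 5, y = 7, z = 4. Substituting into each constraint:
  (1) 3(5) + 7 - 2(4) = 14 ✓
  (2) x = 5, target 5 ✓ (first branch holds)
  (3) 5 < 7 ✓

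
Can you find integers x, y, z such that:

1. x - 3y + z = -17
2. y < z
Yes

Take x = -18, y = 0, z = 1. Substituting into each constraint:
  (1) (-18) - 3(0) + 1 = -17 ✓
  (2) 0 < 1 ✓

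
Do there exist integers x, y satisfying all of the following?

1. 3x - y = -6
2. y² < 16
Yes

Take x = -2, y = 0. Substituting into each constraint:
  (1) 3(-2) + 0 = -6 ✓
  (2) y² = (0)² = 0, and 0 < 16 ✓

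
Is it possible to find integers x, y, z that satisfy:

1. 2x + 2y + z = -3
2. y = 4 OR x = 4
Yes

Take x = 0, y = 4, z = -11. Substituting into each constraint:
  (1) 2(0) + 2(4) + (-11) = -3 ✓
  (2) y = 4, target 4 ✓ (first branch holds)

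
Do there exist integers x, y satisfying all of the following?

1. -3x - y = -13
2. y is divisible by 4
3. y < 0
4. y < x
Yes

Take x = 7, y = -8. Substituting into each constraint:
  (1) -3(7) + 8 = -13 ✓
  (2) -8 = 4 × -2, remainder 0 ✓
  (3) -8 < 0 ✓
  (4) -8 < 7 ✓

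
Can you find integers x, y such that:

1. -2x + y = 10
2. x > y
Yes

Take x = -11, y = -12. Substituting into each constraint:
  (1) -2(-11) + (-12) = 10 ✓
  (2) -11 > -12 ✓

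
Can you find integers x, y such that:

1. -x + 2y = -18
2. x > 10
Yes

Take x = 12, y = -3. Substituting into each constraint:
  (1) (-12) + 2(-3) = -18 ✓
  (2) 12 > 10 ✓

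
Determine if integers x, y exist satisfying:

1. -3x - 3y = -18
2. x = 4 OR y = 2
Yes

Take x = 4, y = 2. Substituting into each constraint:
  (1) -3(4) - 3(2) = -18 ✓
  (2) x = 4, target 4 ✓ (first branch holds)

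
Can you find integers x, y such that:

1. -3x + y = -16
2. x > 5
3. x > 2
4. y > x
Yes

Take x = 9, y = 11. Substituting into each constraint:
  (1) -3(9) + 11 = -16 ✓
  (2) 9 > 5 ✓
  (3) 9 > 2 ✓
  (4) 11 > 9 ✓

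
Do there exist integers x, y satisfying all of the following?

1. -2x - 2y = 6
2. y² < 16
Yes

Take x = -3, y = 0. Substituting into each constraint:
  (1) -2(-3) - 2(0) = 6 ✓
  (2) y² = (0)² = 0, and 0 < 16 ✓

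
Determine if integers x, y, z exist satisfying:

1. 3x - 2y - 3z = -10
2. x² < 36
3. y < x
Yes

Take x = 3, y = 2, z = 5. Substituting into each constraint:
  (1) 3(3) - 2(2) - 3(5) = -10 ✓
  (2) x² = (3)² = 9, and 9 < 36 ✓
  (3) 2 < 3 ✓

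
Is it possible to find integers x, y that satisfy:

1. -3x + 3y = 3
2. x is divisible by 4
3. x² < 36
Yes

Take x = 0, y = 1. Substituting into each constraint:
  (1) -3(0) + 3(1) = 3 ✓
  (2) 0 = 4 × 0, remainder 0 ✓
  (3) x² = (0)² = 0, and 0 < 36 ✓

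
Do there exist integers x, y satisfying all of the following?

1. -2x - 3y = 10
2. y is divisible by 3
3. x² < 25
Yes

Take x = 4, y = -6. Substituting into each constraint:
  (1) -2(4) - 3(-6) = 10 ✓
  (2) -6 = 3 × -2, remainder 0 ✓
  (3) x² = (4)² = 16, and 16 < 25 ✓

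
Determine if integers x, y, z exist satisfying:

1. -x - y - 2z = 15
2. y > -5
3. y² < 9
Yes

Take x = -15, y = 0, z = 0. Substituting into each constraint:
  (1) 15 + 0 - 2(0) = 15 ✓
  (2) 0 > -5 ✓
  (3) y² = (0)² = 0, and 0 < 9 ✓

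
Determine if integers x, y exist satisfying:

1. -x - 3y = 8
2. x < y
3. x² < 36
Yes

Take x = -5, y = -1. Substituting into each constraint:
  (1) 5 - 3(-1) = 8 ✓
  (2) -5 < -1 ✓
  (3) x² = (-5)² = 25, and 25 < 36 ✓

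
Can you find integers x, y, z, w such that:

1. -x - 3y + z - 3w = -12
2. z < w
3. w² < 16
Yes

Take x = 0, y = 3, z = 0, w = 1. Substituting into each constraint:
  (1) 0 - 3(3) + 0 - 3(1) = -12 ✓
  (2) 0 < 1 ✓
  (3) w² = (1)² = 1, and 1 < 16 ✓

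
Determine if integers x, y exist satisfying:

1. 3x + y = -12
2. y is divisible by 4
Yes

Take x = -4, y = 0. Substituting into each constraint:
  (1) 3(-4) + 0 = -12 ✓
  (2) 0 = 4 × 0, remainder 0 ✓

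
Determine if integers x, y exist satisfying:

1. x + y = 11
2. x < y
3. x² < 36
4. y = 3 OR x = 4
Yes

Take x = 4, y = 7. Substituting into each constraint:
  (1) 4 + 7 = 11 ✓
  (2) 4 < 7 ✓
  (3) x² = (4)² = 16, and 16 < 36 ✓
  (4) x = 4, target 4 ✓ (second branch holds)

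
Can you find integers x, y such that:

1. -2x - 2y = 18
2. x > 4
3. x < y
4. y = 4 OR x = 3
No

A contradictory subset is {-2x - 2y = 18, x > 4, y = 4 OR x = 3}. No integer assignment can satisfy these jointly:

  - -2x - 2y = 18: is a linear equation tying the variables together
  - x > 4: bounds one variable relative to a constant
  - y = 4 OR x = 3: forces a choice: either y = 4 or x = 3

Split on the disjunction (y = 4 OR x = 3):
  • If y = 4: the equation forces x = -13, which contradicts the bound x ≥ 5.
  • If x = 3: this contradicts the bound x ≥ 5.
Both branches are infeasible, so the system has no integer solution.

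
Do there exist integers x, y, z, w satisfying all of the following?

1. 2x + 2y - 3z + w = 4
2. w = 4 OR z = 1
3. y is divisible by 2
Yes

Take x = 0, y = 0, z = 0, w = 4. Substituting into each constraint:
  (1) 2(0) + 2(0) - 3(0) + 4 = 4 ✓
  (2) w = 4, target 4 ✓ (first branch holds)
  (3) 0 = 2 × 0, remainder 0 ✓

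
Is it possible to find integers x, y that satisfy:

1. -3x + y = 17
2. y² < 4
Yes

Take x = -6, y = -1. Substituting into each constraint:
  (1) -3(-6) + (-1) = 17 ✓
  (2) y² = (-1)² = 1, and 1 < 4 ✓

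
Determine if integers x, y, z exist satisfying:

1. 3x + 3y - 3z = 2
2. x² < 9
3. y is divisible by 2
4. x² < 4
No

Even the single constraint (3x + 3y - 3z = 2) is infeasible over the integers.

  - 3x + 3y - 3z = 2: every term on the left is divisible by 3, so the LHS ≡ 0 (mod 3), but the RHS 2 is not — no integer solution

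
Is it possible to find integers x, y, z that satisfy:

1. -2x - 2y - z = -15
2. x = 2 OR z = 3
Yes

Take x = 2, y = 0, z = 11. Substituting into each constraint:
  (1) -2(2) - 2(0) + (-11) = -15 ✓
  (2) x = 2, target 2 ✓ (first branch holds)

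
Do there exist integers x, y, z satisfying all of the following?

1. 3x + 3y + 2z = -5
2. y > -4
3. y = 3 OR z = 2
Yes

Take x = -3, y = 0, z = 2. Substituting into each constraint:
  (1) 3(-3) + 3(0) + 2(2) = -5 ✓
  (2) 0 > -4 ✓
  (3) z = 2, target 2 ✓ (second branch holds)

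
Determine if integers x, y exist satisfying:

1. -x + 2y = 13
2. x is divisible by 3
Yes

Take x = -3, y = 5. Substituting into each constraint:
  (1) 3 + 2(5) = 13 ✓
  (2) -3 = 3 × -1, remainder 0 ✓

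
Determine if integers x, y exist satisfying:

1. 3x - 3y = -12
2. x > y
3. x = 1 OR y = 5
No

A contradictory subset is {3x - 3y = -12, x > y}. No integer assignment can satisfy these jointly:

  - 3x - 3y = -12: is a linear equation tying the variables together
  - x > y: bounds one variable relative to another variable

From the equation, x − y = -4, i.e. x − y = -4; but x > y requires x − y ≥ 1. Contradiction.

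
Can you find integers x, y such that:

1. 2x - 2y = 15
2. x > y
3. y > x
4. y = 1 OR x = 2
No

Even the single constraint (2x - 2y = 15) is infeasible over the integers.

  - 2x - 2y = 15: every term on the left is divisible by 2, so the LHS ≡ 0 (mod 2), but the RHS 15 is not — no integer solution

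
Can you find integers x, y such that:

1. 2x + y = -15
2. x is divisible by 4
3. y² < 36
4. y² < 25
Yes

Take x = -8, y = 1. Substituting into each constraint:
  (1) 2(-8) + 1 = -15 ✓
  (2) -8 = 4 × -2, remainder 0 ✓
  (3) y² = (1)² = 1, and 1 < 36 ✓
  (4) y² = (1)² = 1, and 1 < 25 ✓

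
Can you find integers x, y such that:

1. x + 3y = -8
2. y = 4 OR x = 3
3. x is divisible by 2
Yes

Take x = -20, y = 4. Substituting into each constraint:
  (1) (-20) + 3(4) = -8 ✓
  (2) y = 4, target 4 ✓ (first branch holds)
  (3) -20 = 2 × -10, remainder 0 ✓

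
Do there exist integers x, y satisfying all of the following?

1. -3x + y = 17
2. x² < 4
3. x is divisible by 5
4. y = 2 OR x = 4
No

A contradictory subset is {-3x + y = 17, x² < 4, y = 2 OR x = 4}. No integer assignment can satisfy these jointly:

  - -3x + y = 17: is a linear equation tying the variables together
  - x² < 4: restricts x to |x| ≤ 1
  - y = 2 OR x = 4: forces a choice: either y = 2 or x = 4

Split on the disjunction (y = 2 OR x = 4):
  • If y = 2: the equation forces x = -5, but x² < 4 requires |x| ≤ 1.
  • If x = 4: this contradicts x² < 4, which requires |x| ≤ 1.
Both branches are infeasible, so the system has no integer solution.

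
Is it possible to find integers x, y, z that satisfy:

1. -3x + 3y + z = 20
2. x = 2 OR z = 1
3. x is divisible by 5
No

The full constraint system is jointly infeasible over the integers. Each constraint and what it forces:

  - -3x + 3y + z = 20: is a linear equation tying the variables together
  - x = 2 OR z = 1: forces a choice: either x = 2 or z = 1
  - x is divisible by 5: restricts x to multiples of 5

Split on the disjunction (x = 2 OR z = 1):
  • If x = 2: this contradicts the divisibility constraint — 2 is not a multiple of 5.
  • If z = 1: with z = 1, writing x = 5x', every remaining term of the linear equation is divisible by 3, so the left side is ≡ 0 (mod 3); but the right side 19 ≡ 1 (mod 3). No integers can satisfy it.
Both branches are infeasible, so the system has no integer solution.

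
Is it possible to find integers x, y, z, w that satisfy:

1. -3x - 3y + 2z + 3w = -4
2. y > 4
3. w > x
Yes

Take x = 0, y = 5, z = 4, w = 1. Substituting into each constraint:
  (1) -3(0) - 3(5) + 2(4) + 3(1) = -4 ✓
  (2) 5 > 4 ✓
  (3) 1 > 0 ✓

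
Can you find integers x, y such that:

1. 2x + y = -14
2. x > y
Yes

Take x = -4, y = -6. Substituting into each constraint:
  (1) 2(-4) + (-6) = -14 ✓
  (2) -4 > -6 ✓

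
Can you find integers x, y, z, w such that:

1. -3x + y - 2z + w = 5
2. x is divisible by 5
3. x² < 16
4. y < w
Yes

Take x = 0, y = 0, z = -2, w = 1. Substituting into each constraint:
  (1) -3(0) + 0 - 2(-2) + 1 = 5 ✓
  (2) 0 = 5 × 0, remainder 0 ✓
  (3) x² = (0)² = 0, and 0 < 16 ✓
  (4) 0 < 1 ✓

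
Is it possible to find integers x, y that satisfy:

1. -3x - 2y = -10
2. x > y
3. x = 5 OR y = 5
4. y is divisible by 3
No

A contradictory subset is {-3x - 2y = -10, x > y, x = 5 OR y = 5}. No integer assignment can satisfy these jointly:

  - -3x - 2y = -10: is a linear equation tying the variables together
  - x > y: bounds one variable relative to another variable
  - x = 5 OR y = 5: forces a choice: either x = 5 or y = 5

Split on the disjunction (x = 5 OR y = 5):
  • If x = 5: with x = 5, every remaining term of the linear equation is divisible by 2, so the left side is ≡ 0 (mod 2); but the right side 5 ≡ 1 (mod 2). No integers can satisfy it.
  • If y = 5: the equation forces x = 0, giving (y, x) = (5, 0), which violates x > y.
Both branches are infeasible, so the system has no integer solution.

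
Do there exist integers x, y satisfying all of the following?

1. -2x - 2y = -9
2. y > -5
No

Even the single constraint (-2x - 2y = -9) is infeasible over the integers.

  - -2x - 2y = -9: every term on the left is divisible by 2, so the LHS ≡ 0 (mod 2), but the RHS -9 is not — no integer solution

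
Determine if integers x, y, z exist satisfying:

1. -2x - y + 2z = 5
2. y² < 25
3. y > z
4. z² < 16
Yes

Take x = -3, y = 1, z = 0. Substituting into each constraint:
  (1) -2(-3) + (-1) + 2(0) = 5 ✓
  (2) y² = (1)² = 1, and 1 < 25 ✓
  (3) 1 > 0 ✓
  (4) z² = (0)² = 0, and 0 < 16 ✓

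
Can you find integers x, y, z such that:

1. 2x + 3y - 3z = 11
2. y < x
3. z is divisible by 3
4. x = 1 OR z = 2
Yes

Take x = 1, y = 0, z = -3. Substituting into each constraint:
  (1) 2(1) + 3(0) - 3(-3) = 11 ✓
  (2) 0 < 1 ✓
  (3) -3 = 3 × -1, remainder 0 ✓
  (4) x = 1, target 1 ✓ (first branch holds)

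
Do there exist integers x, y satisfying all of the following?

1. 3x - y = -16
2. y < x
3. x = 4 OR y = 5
No

The full constraint system is jointly infeasible over the integers. Each constraint and what it forces:

  - 3x - y = -16: is a linear equation tying the variables together
  - y < x: bounds one variable relative to another variable
  - x = 4 OR y = 5: forces a choice: either x = 4 or y = 5

Split on the disjunction (x = 4 OR y = 5):
  • If x = 4: the equation forces y = 28, giving (x, y) = (4, 28), which violates x > y.
  • If y = 5: with y = 5, every remaining term of the linear equation is divisible by 3, so the left side is ≡ 0 (mod 3); but the right side -11 ≡ 1 (mod 3). No integers can satisfy it.
Both branches are infeasible, so the system has no integer solution.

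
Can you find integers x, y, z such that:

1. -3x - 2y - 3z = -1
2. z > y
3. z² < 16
Yes

Take x = -4, y = 2, z = 3. Substituting into each constraint:
  (1) -3(-4) - 2(2) - 3(3) = -1 ✓
  (2) 3 > 2 ✓
  (3) z² = (3)² = 9, and 9 < 16 ✓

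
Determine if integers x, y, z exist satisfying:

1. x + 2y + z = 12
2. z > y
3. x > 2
Yes

Take x = 14, y = -1, z = 0. Substituting into each constraint:
  (1) 14 + 2(-1) + 0 = 12 ✓
  (2) 0 > -1 ✓
  (3) 14 > 2 ✓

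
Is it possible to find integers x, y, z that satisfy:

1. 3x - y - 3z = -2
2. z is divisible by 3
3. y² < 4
Yes

Take x = -1, y = -1, z = 0. Substituting into each constraint:
  (1) 3(-1) + 1 - 3(0) = -2 ✓
  (2) 0 = 3 × 0, remainder 0 ✓
  (3) y² = (-1)² = 1, and 1 < 4 ✓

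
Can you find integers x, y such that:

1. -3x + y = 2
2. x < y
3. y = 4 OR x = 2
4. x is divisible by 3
No

A contradictory subset is {-3x + y = 2, y = 4 OR x = 2, x is divisible by 3}. No integer assignment can satisfy these jointly:

  - -3x + y = 2: is a linear equation tying the variables together
  - y = 4 OR x = 2: forces a choice: either y = 4 or x = 2
  - x is divisible by 3: restricts x to multiples of 3

Split on the disjunction (y = 4 OR x = 2):
  • If y = 4: with y = 4, writing x = 3x', every remaining term of the linear equation is divisible by 9, so the left side is ≡ 0 (mod 9); but the right side -2 ≡ 7 (mod 9). No integers can satisfy it.
  • If x = 2: this contradicts the divisibility constraint — 2 is not a multiple of 3.
Both branches are infeasible, so the system has no integer solution.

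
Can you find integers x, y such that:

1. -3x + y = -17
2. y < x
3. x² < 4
Yes

Take x = 0, y = -17. Substituting into each constraint:
  (1) -3(0) + (-17) = -17 ✓
  (2) -17 < 0 ✓
  (3) x² = (0)² = 0, and 0 < 4 ✓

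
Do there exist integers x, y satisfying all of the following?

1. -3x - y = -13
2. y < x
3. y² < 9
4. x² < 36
Yes

Take x = 4, y = 1. Substituting into each constraint:
  (1) -3(4) + (-1) = -13 ✓
  (2) 1 < 4 ✓
  (3) y² = (1)² = 1, and 1 < 9 ✓
  (4) x² = (4)² = 16, and 16 < 36 ✓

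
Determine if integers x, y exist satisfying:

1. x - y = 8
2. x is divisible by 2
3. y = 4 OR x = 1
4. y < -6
No

The full constraint system is jointly infeasible over the integers. Each constraint and what it forces:

  - x - y = 8: is a linear equation tying the variables together
  - x is divisible by 2: restricts x to multiples of 2
  - y = 4 OR x = 1: forces a choice: either y = 4 or x = 1
  - y < -6: bounds one variable relative to a constant

Split on the disjunction (y = 4 OR x = 1):
  • If y = 4: this contradicts the bound y ≤ -7.
  • If x = 1: this contradicts the divisibility constraint — 1 is not a multiple of 2.
Both branches are infeasible, so the system has no integer solution.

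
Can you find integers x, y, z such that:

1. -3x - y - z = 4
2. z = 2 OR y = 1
Yes

Take x = 0, y = 1, z = -5. Substituting into each constraint:
  (1) -3(0) + (-1) + 5 = 4 ✓
  (2) y = 1, target 1 ✓ (second branch holds)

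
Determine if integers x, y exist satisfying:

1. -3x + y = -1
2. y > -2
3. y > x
Yes

Take x = 1, y = 2. Substituting into each constraint:
  (1) -3(1) + 2 = -1 ✓
  (2) 2 > -2 ✓
  (3) 2 > 1 ✓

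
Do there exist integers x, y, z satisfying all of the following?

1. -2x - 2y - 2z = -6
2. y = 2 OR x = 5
Yes

Take x = 1, y = 2, z = 0. Substituting into each constraint:
  (1) -2(1) - 2(2) - 2(0) = -6 ✓
  (2) y = 2, target 2 ✓ (first branch holds)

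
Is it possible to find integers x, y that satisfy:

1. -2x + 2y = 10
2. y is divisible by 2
Yes

Take x = -5, y = 0. Substituting into each constraint:
  (1) -2(-5) + 2(0) = 10 ✓
  (2) 0 = 2 × 0, remainder 0 ✓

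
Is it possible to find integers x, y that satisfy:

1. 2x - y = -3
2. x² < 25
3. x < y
Yes

Take x = -2, y = -1. Substituting into each constraint:
  (1) 2(-2) + 1 = -3 ✓
  (2) x² = (-2)² = 4, and 4 < 25 ✓
  (3) -2 < -1 ✓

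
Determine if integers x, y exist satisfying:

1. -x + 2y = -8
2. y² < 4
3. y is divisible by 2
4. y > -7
Yes

Take x = 8, y = 0. Substituting into each constraint:
  (1) (-8) + 2(0) = -8 ✓
  (2) y² = (0)² = 0, and 0 < 4 ✓
  (3) 0 = 2 × 0, remainder 0 ✓
  (4) 0 > -7 ✓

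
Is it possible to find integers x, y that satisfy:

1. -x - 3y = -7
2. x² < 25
Yes

Take x = 1, y = 2. Substituting into each constraint:
  (1) (-1) - 3(2) = -7 ✓
  (2) x² = (1)² = 1, and 1 < 25 ✓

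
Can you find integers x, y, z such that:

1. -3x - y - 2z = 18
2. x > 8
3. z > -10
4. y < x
Yes

Take x = 9, y = -27, z = -9. Substituting into each constraint:
  (1) -3(9) + 27 - 2(-9) = 18 ✓
  (2) 9 > 8 ✓
  (3) -9 > -10 ✓
  (4) -27 < 9 ✓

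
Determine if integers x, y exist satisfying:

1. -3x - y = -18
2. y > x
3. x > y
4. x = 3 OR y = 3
No

A contradictory subset is {y > x, x > y}. No integer assignment can satisfy these jointly:

  - y > x: bounds one variable relative to another variable
  - x > y: bounds one variable relative to another variable

Direct contradiction: y > x and x > y cannot both hold.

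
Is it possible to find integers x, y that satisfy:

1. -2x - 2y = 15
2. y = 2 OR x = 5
No

Even the single constraint (-2x - 2y = 15) is infeasible over the integers.

  - -2x - 2y = 15: every term on the left is divisible by 2, so the LHS ≡ 0 (mod 2), but the RHS 15 is not — no integer solution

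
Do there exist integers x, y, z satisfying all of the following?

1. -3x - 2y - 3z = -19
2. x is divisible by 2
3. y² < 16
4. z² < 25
Yes

Take x = 6, y = -1, z = 1. Substituting into each constraint:
  (1) -3(6) - 2(-1) - 3(1) = -19 ✓
  (2) 6 = 2 × 3, remainder 0 ✓
  (3) y² = (-1)² = 1, and 1 < 16 ✓
  (4) z² = (1)² = 1, and 1 < 25 ✓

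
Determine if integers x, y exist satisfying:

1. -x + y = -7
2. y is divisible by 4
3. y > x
No

A contradictory subset is {-x + y = -7, y > x}. No integer assignment can satisfy these jointly:

  - -x + y = -7: is a linear equation tying the variables together
  - y > x: bounds one variable relative to another variable

From the equation, x − y = 7, i.e. y − x = -7; but y > x requires y − x ≥ 1. Contradiction.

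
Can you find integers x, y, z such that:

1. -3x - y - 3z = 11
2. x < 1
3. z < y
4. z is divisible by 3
Yes

Take x = -4, y = 1, z = 0. Substituting into each constraint:
  (1) -3(-4) + (-1) - 3(0) = 11 ✓
  (2) -4 < 1 ✓
  (3) 0 < 1 ✓
  (4) 0 = 3 × 0, remainder 0 ✓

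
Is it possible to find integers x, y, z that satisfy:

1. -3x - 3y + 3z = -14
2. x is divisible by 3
No

Even the single constraint (-3x - 3y + 3z = -14) is infeasible over the integers.

  - -3x - 3y + 3z = -14: every term on the left is divisible by 3, so the LHS ≡ 0 (mod 3), but the RHS -14 is not — no integer solution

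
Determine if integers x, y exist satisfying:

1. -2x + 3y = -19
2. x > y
Yes

Take x = -16, y = -17. Substituting into each constraint:
  (1) -2(-16) + 3(-17) = -19 ✓
  (2) -16 > -17 ✓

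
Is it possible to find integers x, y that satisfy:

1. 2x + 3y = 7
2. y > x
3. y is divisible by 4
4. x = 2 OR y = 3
No

The full constraint system is jointly infeasible over the integers. Each constraint and what it forces:

  - 2x + 3y = 7: is a linear equation tying the variables together
  - y > x: bounds one variable relative to another variable
  - y is divisible by 4: restricts y to multiples of 4
  - x = 2 OR y = 3: forces a choice: either x = 2 or y = 3

Modular obstruction: writing y = 4y', every remaining term of the linear equation is divisible by 2, so the left side is ≡ 0 (mod 2); but the right side 7 ≡ 1 (mod 2). No integers can satisfy it.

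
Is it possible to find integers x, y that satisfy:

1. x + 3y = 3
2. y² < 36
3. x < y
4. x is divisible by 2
Yes

Take x = 0, y = 1. Substituting into each constraint:
  (1) 0 + 3(1) = 3 ✓
  (2) y² = (1)² = 1, and 1 < 36 ✓
  (3) 0 < 1 ✓
  (4) 0 = 2 × 0, remainder 0 ✓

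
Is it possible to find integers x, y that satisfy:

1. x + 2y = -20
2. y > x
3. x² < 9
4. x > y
No

A contradictory subset is {y > x, x > y}. No integer assignment can satisfy these jointly:

  - y > x: bounds one variable relative to another variable
  - x > y: bounds one variable relative to another variable

Direct contradiction: y > x and x > y cannot both hold.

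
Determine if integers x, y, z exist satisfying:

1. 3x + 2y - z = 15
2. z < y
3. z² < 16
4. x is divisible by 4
Yes

Take x = 0, y = 9, z = 3. Substituting into each constraint:
  (1) 3(0) + 2(9) + (-3) = 15 ✓
  (2) 3 < 9 ✓
  (3) z² = (3)² = 9, and 9 < 16 ✓
  (4) 0 = 4 × 0, remainder 0 ✓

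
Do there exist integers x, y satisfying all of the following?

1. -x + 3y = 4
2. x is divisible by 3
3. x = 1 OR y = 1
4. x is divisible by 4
No

A contradictory subset is {-x + 3y = 4, x = 1 OR y = 1, x is divisible by 4}. No integer assignment can satisfy these jointly:

  - -x + 3y = 4: is a linear equation tying the variables together
  - x = 1 OR y = 1: forces a choice: either x = 1 or y = 1
  - x is divisible by 4: restricts x to multiples of 4

Split on the disjunction (x = 1 OR y = 1):
  • If x = 1: this contradicts the divisibility constraint — 1 is not a multiple of 4.
  • If y = 1: with y = 1, writing x = 4x', every remaining term of the linear equation is divisible by 4, so the left side is ≡ 0 (mod 4); but the right side 1 ≡ 1 (mod 4). No integers can satisfy it.
Both branches are infeasible, so the system has no integer solution.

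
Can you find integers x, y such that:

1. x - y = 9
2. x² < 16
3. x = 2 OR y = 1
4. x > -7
Yes

Take x = 2, y = -7. Substituting into each constraint:
  (1) 2 + 7 = 9 ✓
  (2) x² = (2)² = 4, and 4 < 16 ✓
  (3) x = 2, target 2 ✓ (first branch holds)
  (4) 2 > -7 ✓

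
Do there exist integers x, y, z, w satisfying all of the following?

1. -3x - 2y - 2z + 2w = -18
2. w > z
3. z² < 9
Yes

Take x = 0, y = 10, z = 0, w = 1. Substituting into each constraint:
  (1) -3(0) - 2(10) - 2(0) + 2(1) = -18 ✓
  (2) 1 > 0 ✓
  (3) z² = (0)² = 0, and 0 < 9 ✓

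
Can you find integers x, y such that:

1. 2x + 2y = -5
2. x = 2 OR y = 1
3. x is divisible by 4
No

Even the single constraint (2x + 2y = -5) is infeasible over the integers.

  - 2x + 2y = -5: every term on the left is divisible by 2, so the LHS ≡ 0 (mod 2), but the RHS -5 is not — no integer solution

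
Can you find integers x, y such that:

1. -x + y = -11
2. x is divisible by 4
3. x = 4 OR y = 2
Yes

Take x = 4, y = -7. Substituting into each constraint:
  (1) (-4) + (-7) = -11 ✓
  (2) 4 = 4 × 1, remainder 0 ✓
  (3) x = 4, target 4 ✓ (first branch holds)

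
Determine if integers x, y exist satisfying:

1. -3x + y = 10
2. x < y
Yes

Take x = -4, y = -2. Substituting into each constraint:
  (1) -3(-4) + (-2) = 10 ✓
  (2) -4 < -2 ✓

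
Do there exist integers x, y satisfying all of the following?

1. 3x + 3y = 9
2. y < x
Yes

Take x = 2, y = 1. Substituting into each constraint:
  (1) 3(2) + 3(1) = 9 ✓
  (2) 1 < 2 ✓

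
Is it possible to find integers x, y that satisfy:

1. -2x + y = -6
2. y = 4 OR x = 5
Yes

Take x = 5, y = 4. Substituting into each constraint:
  (1) -2(5) + 4 = -6 ✓
  (2) y = 4, target 4 ✓ (first branch holds)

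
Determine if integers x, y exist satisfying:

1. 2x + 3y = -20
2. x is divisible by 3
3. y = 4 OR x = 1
No

The full constraint system is jointly infeasible over the integers. Each constraint and what it forces:

  - 2x + 3y = -20: is a linear equation tying the variables together
  - x is divisible by 3: restricts x to multiples of 3
  - y = 4 OR x = 1: forces a choice: either y = 4 or x = 1

Modular obstruction: writing x = 3x', every remaining term of the linear equation is divisible by 3, so the left side is ≡ 0 (mod 3); but the right side -20 ≡ 1 (mod 3). No integers can satisfy it.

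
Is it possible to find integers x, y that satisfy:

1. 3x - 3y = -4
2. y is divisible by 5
No

Even the single constraint (3x - 3y = -4) is infeasible over the integers.

  - 3x - 3y = -4: every term on the left is divisible by 3, so the LHS ≡ 0 (mod 3), but the RHS -4 is not — no integer solution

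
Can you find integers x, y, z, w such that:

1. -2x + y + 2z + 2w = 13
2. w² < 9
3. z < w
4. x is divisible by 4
Yes

Take x = 0, y = 11, z = 0, w = 1. Substituting into each constraint:
  (1) -2(0) + 11 + 2(0) + 2(1) = 13 ✓
  (2) w² = (1)² = 1, and 1 < 9 ✓
  (3) 0 < 1 ✓
  (4) 0 = 4 × 0, remainder 0 ✓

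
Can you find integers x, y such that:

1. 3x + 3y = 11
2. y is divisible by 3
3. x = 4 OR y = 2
No

Even the single constraint (3x + 3y = 11) is infeasible over the integers.

  - 3x + 3y = 11: every term on the left is divisible by 3, so the LHS ≡ 0 (mod 3), but the RHS 11 is not — no integer solution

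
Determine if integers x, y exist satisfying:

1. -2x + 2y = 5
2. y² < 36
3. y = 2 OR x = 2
No

Even the single constraint (-2x + 2y = 5) is infeasible over the integers.

  - -2x + 2y = 5: every term on the left is divisible by 2, so the LHS ≡ 0 (mod 2), but the RHS 5 is not — no integer solution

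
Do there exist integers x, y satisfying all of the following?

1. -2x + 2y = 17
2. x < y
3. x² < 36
No

Even the single constraint (-2x + 2y = 17) is infeasible over the integers.

  - -2x + 2y = 17: every term on the left is divisible by 2, so the LHS ≡ 0 (mod 2), but the RHS 17 is not — no integer solution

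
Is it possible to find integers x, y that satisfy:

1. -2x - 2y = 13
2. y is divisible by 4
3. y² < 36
No

Even the single constraint (-2x - 2y = 13) is infeasible over the integers.

  - -2x - 2y = 13: every term on the left is divisible by 2, so the LHS ≡ 0 (mod 2), but the RHS 13 is not — no integer solution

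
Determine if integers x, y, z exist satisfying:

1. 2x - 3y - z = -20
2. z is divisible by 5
Yes

Take x = 2, y = 8, z = 0. Substituting into each constraint:
  (1) 2(2) - 3(8) + 0 = -20 ✓
  (2) 0 = 5 × 0, remainder 0 ✓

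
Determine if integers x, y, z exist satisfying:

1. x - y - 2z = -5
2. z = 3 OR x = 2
Yes

Take x = 2, y = 7, z = 0. Substituting into each constraint:
  (1) 2 + (-7) - 2(0) = -5 ✓
  (2) x = 2, target 2 ✓ (second branch holds)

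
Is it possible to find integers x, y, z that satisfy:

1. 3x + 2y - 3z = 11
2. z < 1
Yes

Take x = 0, y = 1, z = -3. Substituting into each constraint:
  (1) 3(0) + 2(1) - 3(-3) = 11 ✓
  (2) -3 < 1 ✓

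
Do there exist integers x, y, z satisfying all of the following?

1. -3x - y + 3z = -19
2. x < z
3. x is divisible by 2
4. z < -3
Yes

Take x = -6, y = 22, z = -5. Substituting into each constraint:
  (1) -3(-6) + (-22) + 3(-5) = -19 ✓
  (2) -6 < -5 ✓
  (3) -6 = 2 × -3, remainder 0 ✓
  (4) -5 < -3 ✓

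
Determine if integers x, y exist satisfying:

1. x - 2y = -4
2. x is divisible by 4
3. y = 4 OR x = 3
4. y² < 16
No

A contradictory subset is {x - 2y = -4, y = 4 OR x = 3, y² < 16}. No integer assignment can satisfy these jointly:

  - x - 2y = -4: is a linear equation tying the variables together
  - y = 4 OR x = 3: forces a choice: either y = 4 or x = 3
  - y² < 16: restricts y to |y| ≤ 3

Split on the disjunction (y = 4 OR x = 3):
  • If y = 4: this contradicts y² < 16, which requires |y| ≤ 3.
  • If x = 3: with x = 3, every remaining term of the linear equation is divisible by 2, so the left side is ≡ 0 (mod 2); but the right side -7 ≡ 1 (mod 2). No integers can satisfy it.
Both branches are infeasible, so the system has no integer solution.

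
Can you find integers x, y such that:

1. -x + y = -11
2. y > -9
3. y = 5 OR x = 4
Yes

Take x = 4, y = -7. Substituting into each constraint:
  (1) (-4) + (-7) = -11 ✓
  (2) -7 > -9 ✓
  (3) x = 4, target 4 ✓ (second branch holds)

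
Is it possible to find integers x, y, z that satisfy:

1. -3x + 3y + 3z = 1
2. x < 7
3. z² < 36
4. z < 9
No

Even the single constraint (-3x + 3y + 3z = 1) is infeasible over the integers.

  - -3x + 3y + 3z = 1: every term on the left is divisible by 3, so the LHS ≡ 0 (mod 3), but the RHS 1 is not — no integer solution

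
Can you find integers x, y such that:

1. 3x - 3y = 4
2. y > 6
No

Even the single constraint (3x - 3y = 4) is infeasible over the integers.

  - 3x - 3y = 4: every term on the left is divisible by 3, so the LHS ≡ 0 (mod 3), but the RHS 4 is not — no integer solution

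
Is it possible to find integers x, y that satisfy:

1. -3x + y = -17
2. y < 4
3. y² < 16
Yes

Take x = 6, y = 1. Substituting into each constraint:
  (1) -3(6) + 1 = -17 ✓
  (2) 1 < 4 ✓
  (3) y² = (1)² = 1, and 1 < 16 ✓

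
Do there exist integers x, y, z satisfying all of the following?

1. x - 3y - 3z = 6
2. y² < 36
Yes

Take x = 0, y = 0, z = -2. Substituting into each constraint:
  (1) 0 - 3(0) - 3(-2) = 6 ✓
  (2) y² = (0)² = 0, and 0 < 36 ✓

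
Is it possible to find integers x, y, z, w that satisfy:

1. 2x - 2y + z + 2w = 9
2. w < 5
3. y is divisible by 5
Yes

Take x = 4, y = 0, z = 1, w = 0. Substituting into each constraint:
  (1) 2(4) - 2(0) + 1 + 2(0) = 9 ✓
  (2) 0 < 5 ✓
  (3) 0 = 5 × 0, remainder 0 ✓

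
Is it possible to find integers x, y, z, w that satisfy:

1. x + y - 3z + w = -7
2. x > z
Yes

Take x = 1, y = 0, z = 0, w = -8. Substituting into each constraint:
  (1) 1 + 0 - 3(0) + (-8) = -7 ✓
  (2) 1 > 0 ✓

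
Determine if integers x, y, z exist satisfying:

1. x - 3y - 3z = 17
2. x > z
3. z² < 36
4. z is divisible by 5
Yes

Take x = 2, y = -5, z = 0. Substituting into each constraint:
  (1) 2 - 3(-5) - 3(0) = 17 ✓
  (2) 2 > 0 ✓
  (3) z² = (0)² = 0, and 0 < 36 ✓
  (4) 0 = 5 × 0, remainder 0 ✓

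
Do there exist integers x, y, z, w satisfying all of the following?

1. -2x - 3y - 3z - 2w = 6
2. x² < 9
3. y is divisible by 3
Yes

Take x = 2, y = 0, z = 0, w = -5. Substituting into each constraint:
  (1) -2(2) - 3(0) - 3(0) - 2(-5) = 6 ✓
  (2) x² = (2)² = 4, and 4 < 9 ✓
  (3) 0 = 3 × 0, remainder 0 ✓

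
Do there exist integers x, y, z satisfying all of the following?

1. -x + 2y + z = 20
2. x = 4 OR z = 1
Yes

Take x = 4, y = 0, z = 24. Substituting into each constraint:
  (1) (-4) + 2(0) + 24 = 20 ✓
  (2) x = 4, target 4 ✓ (first branch holds)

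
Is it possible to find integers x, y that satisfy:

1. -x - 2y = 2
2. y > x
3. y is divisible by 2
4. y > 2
Yes

Take x = -10, y = 4. Substituting into each constraint:
  (1) 10 - 2(4) = 2 ✓
  (2) 4 > -10 ✓
  (3) 4 = 2 × 2, remainder 0 ✓
  (4) 4 > 2 ✓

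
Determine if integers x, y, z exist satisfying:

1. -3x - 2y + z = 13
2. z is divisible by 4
Yes

Take x = 1, y = -8, z = 0. Substituting into each constraint:
  (1) -3(1) - 2(-8) + 0 = 13 ✓
  (2) 0 = 4 × 0, remainder 0 ✓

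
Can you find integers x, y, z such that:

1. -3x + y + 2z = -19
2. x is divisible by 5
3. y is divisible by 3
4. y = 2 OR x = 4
No

A contradictory subset is {x is divisible by 5, y is divisible by 3, y = 2 OR x = 4}. No integer assignment can satisfy these jointly:

  - x is divisible by 5: restricts x to multiples of 5
  - y is divisible by 3: restricts y to multiples of 3
  - y = 2 OR x = 4: forces a choice: either y = 2 or x = 4

Split on the disjunction (y = 2 OR x = 4):
  • If y = 2: this contradicts the divisibility constraint — 2 is not a multiple of 3.
  • If x = 4: this contradicts the divisibility constraint — 4 is not a multiple of 5.
Both branches are infeasible, so the system has no integer solution.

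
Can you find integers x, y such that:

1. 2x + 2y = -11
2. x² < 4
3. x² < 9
No

Even the single constraint (2x + 2y = -11) is infeasible over the integers.

  - 2x + 2y = -11: every term on the left is divisible by 2, so the LHS ≡ 0 (mod 2), but the RHS -11 is not — no integer solution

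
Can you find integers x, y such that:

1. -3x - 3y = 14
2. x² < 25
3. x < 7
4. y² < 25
No

Even the single constraint (-3x - 3y = 14) is infeasible over the integers.

  - -3x - 3y = 14: every term on the left is divisible by 3, so the LHS ≡ 0 (mod 3), but the RHS 14 is not — no integer solution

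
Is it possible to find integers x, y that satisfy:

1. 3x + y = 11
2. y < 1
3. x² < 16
No

The full constraint system is jointly infeasible over the integers. Each constraint and what it forces:

  - 3x + y = 11: is a linear equation tying the variables together
  - y < 1: bounds one variable relative to a constant
  - x² < 16: restricts x to |x| ≤ 3

Range argument: with x ∈ [-3, 3], y ∈ [−∞, 0], the left side of the equation is at most 9, but the right side is 11 > 9. No integer solution exists.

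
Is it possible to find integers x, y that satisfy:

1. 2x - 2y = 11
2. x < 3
No

Even the single constraint (2x - 2y = 11) is infeasible over the integers.

  - 2x - 2y = 11: every term on the left is divisible by 2, so the LHS ≡ 0 (mod 2), but the RHS 11 is not — no integer solution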